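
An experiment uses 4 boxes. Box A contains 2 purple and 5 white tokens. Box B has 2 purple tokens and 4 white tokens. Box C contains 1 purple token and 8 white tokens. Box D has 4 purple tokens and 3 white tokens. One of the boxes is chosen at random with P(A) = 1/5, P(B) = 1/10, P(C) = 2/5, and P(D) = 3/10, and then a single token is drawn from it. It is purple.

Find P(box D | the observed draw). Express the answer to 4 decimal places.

0.5596

Compute the likelihood of this draw for each case: P(data | box A) = (2/7) = 2/7; P(data | box B) = (2/6) = 1/3; P(data | box C) = (1/9) = 1/9; P(data | box D) = (4/7) = 4/7.
The prior-weighted likelihoods are 1/5 · 2/7 = 2/35, 1/10 · 1/3 = 1/30, 2/5 · 1/9 = 2/45, 3/10 · 4/7 = 6/35; with total 193/630.
Hence P(box D | data) = (6/35) / (193/630) = 108/193.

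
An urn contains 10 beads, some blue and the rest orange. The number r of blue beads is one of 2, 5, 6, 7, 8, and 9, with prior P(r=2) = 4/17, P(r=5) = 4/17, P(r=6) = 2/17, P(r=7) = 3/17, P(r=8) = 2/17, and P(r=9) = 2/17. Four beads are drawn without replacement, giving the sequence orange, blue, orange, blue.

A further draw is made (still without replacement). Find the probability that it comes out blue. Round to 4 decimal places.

0.5694

The likelihood of the observed sequence under each hypothesis: P(data | r = 2) = (8/10)(2/9)(7/8)(1/7) = 0.022222; P(data | r = 5) = (5/10)(5/9)(4/8)(4/7) = 0.079365; P(data | r = 6) = (4/10)(6/9)(3/8)(5/7) = 0.071429; P(data | r = 7) = (3/10)(7/9)(2/8)(6/7) = 0.05; P(data | r = 8) = (2/10)(8/9)(1/8)(7/7) = 0.022222; P(data | r = 9) = (1/10)(9/9)(0/8) = 0.
The prior-weighted likelihoods are 4/17 · 0.022222 = 0.0052288, 4/17 · 0.079365 = 0.018674, 2/17 · 0.071429 = 0.0084034, 3/17 · 0.05 = 0.0088235, 2/17 · 0.022222 = 0.0026144, 2/17 · 0 = 0; with total 0.043744.
Normalising, the posterior is P(r = 2 | data) = 0.11953, P(r = 5 | data) = 0.42689, P(r = 6 | data) = 0.1921, P(r = 7 | data) = 0.20171, P(r = 8 | data) = 0.059765, P(r = 9 | data) = 0.
So P(blue next | data) = Σ P(blue next | H) P(H | data) = (0)(0.11953) + (1/2)(0.42689) + (2/3)(0.1921) + (5/6)(0.20171) + (1)(0.059765) = 0.56937.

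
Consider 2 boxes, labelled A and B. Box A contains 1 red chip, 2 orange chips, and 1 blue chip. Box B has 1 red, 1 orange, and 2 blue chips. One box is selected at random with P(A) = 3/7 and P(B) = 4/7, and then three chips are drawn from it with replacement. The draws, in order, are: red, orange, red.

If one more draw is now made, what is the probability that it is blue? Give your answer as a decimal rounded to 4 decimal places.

0.3500

For each hypothesis, P(data | H) works out to: P(data | box A) = (1/4)(2/4)(1/4) = 1/32; P(data | box B) = (1/4)(1/4)(1/4) = 1/64.
The prior-weighted likelihoods are 3/7 · 1/32 = 3/224, 4/7 · 1/64 = 1/112; these sum to 5/224.
Normalising, the posterior is P(box A | data) = 3/5, P(box B | data) = 2/5.
So P(blue next | data) = Σ P(blue next | H) P(H | data) = (1/4)(3/5) + (1/2)(2/5) = 7/20.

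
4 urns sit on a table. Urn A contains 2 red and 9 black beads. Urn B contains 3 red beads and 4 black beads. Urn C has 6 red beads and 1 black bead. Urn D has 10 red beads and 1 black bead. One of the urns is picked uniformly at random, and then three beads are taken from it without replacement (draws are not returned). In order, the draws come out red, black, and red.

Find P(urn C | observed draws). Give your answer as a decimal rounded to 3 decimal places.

The likelihood of the observed sequence under each hypothesis: P(data | urn A) = (2/11)(9/10)(1/9) = 0.018182; P(data | urn B) = (3/7)(4/6)(2/5) = 0.11429; P(data | urn C) = (6/7)(1/6)(5/5) = 0.14286; P(data | urn D) = (10/11)(1/10)(9/9) = 0.090909.
Multiplying each by its prior: 1/4 · 0.018182 = 0.0045455, 1/4 · 0.11429 = 0.028571, 1/4 · 0.14286 = 0.035714, 1/4 · 0.090909 = 0.022727; with total 0.091558.
Hence P(urn C | data) = (0.035714) / (0.091558) = 0.39007.

0.390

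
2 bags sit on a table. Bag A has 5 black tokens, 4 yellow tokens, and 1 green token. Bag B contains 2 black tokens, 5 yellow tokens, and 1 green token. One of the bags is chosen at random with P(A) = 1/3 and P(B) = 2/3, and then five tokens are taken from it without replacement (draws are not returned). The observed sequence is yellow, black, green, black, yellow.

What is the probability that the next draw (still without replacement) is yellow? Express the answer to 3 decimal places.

0.760

For each hypothesis, P(data | H) works out to: P(data | bag A) = (4/10)(5/9)(1/8)(4/7)(3/6) = 1/126; P(data | bag B) = (5/8)(2/7)(1/6)(1/5)(4/4) = 1/168.
Multiplying each by its prior: 1/3 · 1/126 = 1/378, 2/3 · 1/168 = 1/252; summing to 5/756.
The posterior is then P(bag A | data) = 2/5, P(bag B | data) = 3/5.
So P(yellow next | data) = Σ P(yellow next | H) P(H | data) = (2/5)(2/5) + (1)(3/5) = 19/25.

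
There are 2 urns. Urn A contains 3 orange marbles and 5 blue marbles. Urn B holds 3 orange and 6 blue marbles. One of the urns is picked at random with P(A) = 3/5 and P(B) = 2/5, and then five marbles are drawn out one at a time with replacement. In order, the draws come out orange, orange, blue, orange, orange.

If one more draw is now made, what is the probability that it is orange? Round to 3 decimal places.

0.362

For each hypothesis, P(data | H) works out to: P(data | urn A) = (3/8)(3/8)(5/8)(3/8)(3/8) = 0.01236; P(data | urn B) = (3/9)(3/9)(6/9)(3/9)(3/9) = 0.0082305.
The prior-weighted likelihoods are 3/5 · 0.01236 = 0.0074158, 2/5 · 0.0082305 = 0.0032922; summing to 0.010708.
The posterior is then P(urn A | data) = 0.69255, P(urn B | data) = 0.30745.
The predictive probability is P(orange next | data) = (3/8)(0.69255) + (1/3)(0.30745) = 0.36219.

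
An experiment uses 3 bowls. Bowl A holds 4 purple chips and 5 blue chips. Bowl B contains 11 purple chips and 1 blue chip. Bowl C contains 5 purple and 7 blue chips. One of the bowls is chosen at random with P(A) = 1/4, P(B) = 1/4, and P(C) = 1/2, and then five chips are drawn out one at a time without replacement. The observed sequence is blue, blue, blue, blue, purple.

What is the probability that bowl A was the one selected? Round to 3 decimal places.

The likelihood of the observed sequence under each hypothesis: P(data | bowl A) = (5/9)(4/8)(3/7)(2/6)(4/5) = 0.031746; P(data | bowl B) = (1/12)(0/11) = 0; P(data | bowl C) = (7/12)(6/11)(5/10)(4/9)(5/8) = 0.044192.
Multiplying each by its prior: 1/4 · 0.031746 = 0.0079365, 1/4 · 0 = 0, 1/2 · 0.044192 = 0.022096; these sum to 0.030032.
So P(bowl A | data) = (0.0079365) / (0.030032) = 0.26426.

0.264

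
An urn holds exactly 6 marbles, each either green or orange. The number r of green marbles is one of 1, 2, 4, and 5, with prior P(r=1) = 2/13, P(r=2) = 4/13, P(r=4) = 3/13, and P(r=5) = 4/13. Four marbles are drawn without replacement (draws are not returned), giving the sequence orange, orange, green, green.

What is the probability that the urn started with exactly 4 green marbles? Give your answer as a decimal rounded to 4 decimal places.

0.4286

Compute the likelihood of the observed sequence for each case: P(data | r = 1) = (5/6)(4/5)(1/4)(0/3) = 0; P(data | r = 2) = (4/6)(3/5)(2/4)(1/3) = 1/15; P(data | r = 4) = (2/6)(1/5)(4/4)(3/3) = 1/15; P(data | r = 5) = (1/6)(0/5) = 0.
The prior-weighted likelihoods are 2/13 · 0 = 0, 4/13 · 1/15 = 4/195, 3/13 · 1/15 = 1/65, 4/13 · 0 = 0; summing to 7/195.
So P(r = 4 | data) = (1/65) / (7/195) = 3/7.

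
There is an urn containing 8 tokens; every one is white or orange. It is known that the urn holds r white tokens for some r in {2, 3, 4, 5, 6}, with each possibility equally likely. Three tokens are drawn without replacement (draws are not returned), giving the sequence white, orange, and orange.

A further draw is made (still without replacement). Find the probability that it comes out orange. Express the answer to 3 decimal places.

Under each hypothesis, the probability of the observed sequence is: P(data | r = 2) = (2/8)(6/7)(5/6) = 5/28; P(data | r = 3) = (3/8)(5/7)(4/6) = 5/28; P(data | r = 4) = (4/8)(4/7)(3/6) = 1/7; P(data | r = 5) = (5/8)(3/7)(2/6) = 5/56; P(data | r = 6) = (6/8)(2/7)(1/6) = 1/28.
Multiplying each by its prior: 1/5 · 5/28 = 1/28, 1/5 · 5/28 = 1/28, 1/5 · 1/7 = 1/35, 1/5 · 5/56 = 1/56, 1/5 · 1/28 = 1/140; these sum to 1/8.
Dividing through by the total gives posterior P(r = 2 | data) = 2/7, P(r = 3 | data) = 2/7, P(r = 4 | data) = 8/35, P(r = 5 | data) = 1/7, P(r = 6 | data) = 2/35.
So P(orange next | data) = Σ P(orange next | H) P(H | data) = (4/5)(2/7) + (3/5)(2/7) + (2/5)(8/35) + (1/5)(1/7) + (0)(2/35) = 13/25.

0.520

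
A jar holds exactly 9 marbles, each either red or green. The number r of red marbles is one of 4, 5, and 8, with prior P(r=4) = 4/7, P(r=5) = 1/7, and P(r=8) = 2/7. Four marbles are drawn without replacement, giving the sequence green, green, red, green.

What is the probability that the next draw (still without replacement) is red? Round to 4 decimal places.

Under each hypothesis, the probability of the observed sequence is: P(data | r = 4) = (5/9)(4/8)(4/7)(3/6) = 5/63; P(data | r = 5) = (4/9)(3/8)(5/7)(2/6) = 5/126; P(data | r = 8) = (1/9)(0/8) = 0.
Multiplying each by its prior: 4/7 · 5/63 = 20/441, 1/7 · 5/126 = 5/882, 2/7 · 0 = 0; summing to 5/98.
Normalising, the posterior is P(r = 4 | data) = 8/9, P(r = 5 | data) = 1/9, P(r = 8 | data) = 0.
The predictive probability is P(red next | data) = (3/5)(8/9) + (4/5)(1/9) = 28/45.

0.6222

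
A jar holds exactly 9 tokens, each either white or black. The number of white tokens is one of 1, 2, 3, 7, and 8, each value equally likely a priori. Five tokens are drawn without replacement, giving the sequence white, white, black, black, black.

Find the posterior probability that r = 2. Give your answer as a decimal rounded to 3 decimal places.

0.368

Compute the likelihood of the observed sequence for each case: P(data | r = 1) = (1/9)(0/8) = 0; P(data | r = 2) = (2/9)(1/8)(7/7)(6/6)(5/5) = 0.027778; P(data | r = 3) = (3/9)(2/8)(6/7)(5/6)(4/5) = 0.047619; P(data | r = 7) = (7/9)(6/8)(2/7)(1/6)(0/5) = 0; P(data | r = 8) = (8/9)(7/8)(1/7)(0/6) = 0.
The prior-weighted likelihoods are 1/5 · 0 = 0, 1/5 · 0.027778 = 0.0055556, 1/5 · 0.047619 = 0.0095238, 1/5 · 0 = 0, 1/5 · 0 = 0; with total 0.015079.
By Bayes' rule, P(r = 2 | data) = (0.0055556) / (0.015079) = 0.36842.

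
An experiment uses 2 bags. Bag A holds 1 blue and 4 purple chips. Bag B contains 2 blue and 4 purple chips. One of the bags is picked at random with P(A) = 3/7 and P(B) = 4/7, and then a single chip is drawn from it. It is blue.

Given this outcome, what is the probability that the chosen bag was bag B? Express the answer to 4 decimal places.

0.6897

Under each hypothesis, the probability of this draw is: P(data | bag A) = (1/5) = 1/5; P(data | bag B) = (2/6) = 1/3.
The prior-weighted likelihoods are 3/7 · 1/5 = 3/35, 4/7 · 1/3 = 4/21; these sum to 29/105.
Hence P(bag B | data) = (4/21) / (29/105) = 20/29.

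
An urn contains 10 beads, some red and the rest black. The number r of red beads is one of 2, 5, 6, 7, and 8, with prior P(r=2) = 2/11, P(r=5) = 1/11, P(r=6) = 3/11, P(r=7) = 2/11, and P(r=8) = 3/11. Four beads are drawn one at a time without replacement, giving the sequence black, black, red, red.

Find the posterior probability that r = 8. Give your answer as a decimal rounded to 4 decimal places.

The likelihood of the observed sequence under each hypothesis: P(data | r = 2) = (8/10)(7/9)(2/8)(1/7) = 0.022222; P(data | r = 5) = (5/10)(4/9)(5/8)(4/7) = 0.079365; P(data | r = 6) = (4/10)(3/9)(6/8)(5/7) = 0.071429; P(data | r = 7) = (3/10)(2/9)(7/8)(6/7) = 0.05; P(data | r = 8) = (2/10)(1/9)(8/8)(7/7) = 0.022222.
Multiplying each by its prior: 2/11 · 0.022222 = 0.0040404, 1/11 · 0.079365 = 0.007215, 3/11 · 0.071429 = 0.019481, 2/11 · 0.05 = 0.0090909, 3/11 · 0.022222 = 0.0060606; with total 0.045887.
Therefore the posterior P(r = 8 | data) = (0.0060606) / (0.045887) = 0.13208.

0.1321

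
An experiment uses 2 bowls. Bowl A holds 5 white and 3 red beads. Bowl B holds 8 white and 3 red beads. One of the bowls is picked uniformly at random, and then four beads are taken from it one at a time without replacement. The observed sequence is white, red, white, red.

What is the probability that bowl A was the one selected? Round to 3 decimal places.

0.627

For each hypothesis, P(data | H) works out to: P(data | bowl A) = (5/8)(3/7)(4/6)(2/5) = 0.071429; P(data | bowl B) = (8/11)(3/10)(7/9)(2/8) = 0.042424.
Weighting by the prior gives 1/2 · 0.071429 = 0.035714, 1/2 · 0.042424 = 0.021212; summing to 0.056926.
By Bayes' rule, P(bowl A | data) = (0.035714) / (0.056926) = 0.62738.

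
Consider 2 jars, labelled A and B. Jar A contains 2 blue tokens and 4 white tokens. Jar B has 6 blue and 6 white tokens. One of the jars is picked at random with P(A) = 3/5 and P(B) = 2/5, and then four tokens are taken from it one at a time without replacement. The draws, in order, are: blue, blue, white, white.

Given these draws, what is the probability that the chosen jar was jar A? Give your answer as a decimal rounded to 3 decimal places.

The likelihood of the observed sequence under each hypothesis: P(data | jar A) = (2/6)(1/5)(4/4)(3/3) = 1/15; P(data | jar B) = (6/12)(5/11)(6/10)(5/9) = 5/66.
Multiplying each by its prior: 3/5 · 1/15 = 1/25, 2/5 · 5/66 = 1/33; with total 58/825.
By Bayes' rule, P(jar A | data) = (1/25) / (58/825) = 33/58.

0.569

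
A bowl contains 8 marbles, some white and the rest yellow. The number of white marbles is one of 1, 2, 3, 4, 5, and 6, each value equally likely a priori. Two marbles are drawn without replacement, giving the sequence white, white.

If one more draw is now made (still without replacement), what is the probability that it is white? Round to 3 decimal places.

Under each hypothesis, the probability of the observed sequence is: P(data | r = 1) = (1/8)(0/7) = 0; P(data | r = 2) = (2/8)(1/7) = 1/28; P(data | r = 3) = (3/8)(2/7) = 3/28; P(data | r = 4) = (4/8)(3/7) = 3/14; P(data | r = 5) = (5/8)(4/7) = 5/14; P(data | r = 6) = (6/8)(5/7) = 15/28.
The prior-weighted likelihoods are 1/6 · 0 = 0, 1/6 · 1/28 = 1/168, 1/6 · 3/28 = 1/56, 1/6 · 3/14 = 1/28, 1/6 · 5/14 = 5/84, 1/6 · 15/28 = 5/56; summing to 5/24.
The posterior is then P(r = 1 | data) = 0, P(r = 2 | data) = 1/35, P(r = 3 | data) = 3/35, P(r = 4 | data) = 6/35, P(r = 5 | data) = 2/7, P(r = 6 | data) = 3/7.
Averaging over the posterior, P(white next | data) = (0)(1/35) + (1/6)(3/35) + (1/3)(6/35) + (1/2)(2/7) + (2/3)(3/7) = 1/2.

0.500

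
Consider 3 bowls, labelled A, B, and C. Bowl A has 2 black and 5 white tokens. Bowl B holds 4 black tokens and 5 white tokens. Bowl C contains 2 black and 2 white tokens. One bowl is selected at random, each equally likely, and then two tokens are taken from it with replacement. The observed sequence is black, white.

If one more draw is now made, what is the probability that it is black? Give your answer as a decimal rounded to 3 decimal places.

0.418

The likelihood of the observed sequence under each hypothesis: P(data | bowl A) = (2/7)(5/7) = 0.20408; P(data | bowl B) = (4/9)(5/9) = 0.24691; P(data | bowl C) = (2/4)(2/4) = 0.25.
The prior-weighted likelihoods are 1/3 · 0.20408 = 0.068027, 1/3 · 0.24691 = 0.082305, 1/3 · 0.25 = 0.083333; summing to 0.23367.
The posterior is then P(bowl A | data) = 0.29113, P(bowl B | data) = 0.35223, P(bowl C | data) = 0.35664.
So P(black next | data) = Σ P(black next | H) P(H | data) = (2/7)(0.29113) + (4/9)(0.35223) + (1/2)(0.35664) = 0.41805.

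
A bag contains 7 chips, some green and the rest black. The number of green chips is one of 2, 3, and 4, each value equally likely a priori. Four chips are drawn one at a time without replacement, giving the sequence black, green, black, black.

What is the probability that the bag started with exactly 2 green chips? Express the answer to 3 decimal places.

Compute the likelihood of the observed sequence for each case: P(data | r = 2) = (5/7)(2/6)(4/5)(3/4) = 1/7; P(data | r = 3) = (4/7)(3/6)(3/5)(2/4) = 3/35; P(data | r = 4) = (3/7)(4/6)(2/5)(1/4) = 1/35.
The prior-weighted likelihoods are 1/3 · 1/7 = 1/21, 1/3 · 3/35 = 1/35, 1/3 · 1/35 = 1/105; with total 3/35.
So P(r = 2 | data) = (1/21) / (3/35) = 5/9.

0.556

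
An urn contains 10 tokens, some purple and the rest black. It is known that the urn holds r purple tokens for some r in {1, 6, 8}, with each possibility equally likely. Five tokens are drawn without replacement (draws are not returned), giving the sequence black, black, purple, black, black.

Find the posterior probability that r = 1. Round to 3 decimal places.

For each hypothesis, P(data | H) works out to: P(data | r = 1) = (9/10)(8/9)(1/8)(7/7)(6/6) = 1/10; P(data | r = 6) = (4/10)(3/9)(6/8)(2/7)(1/6) = 1/210; P(data | r = 8) = (2/10)(1/9)(8/8)(0/7) = 0.
Weighting by the prior gives 1/3 · 1/10 = 1/30, 1/3 · 1/210 = 1/630, 1/3 · 0 = 0; with total 11/315.
Therefore the posterior P(r = 1 | data) = (1/30) / (11/315) = 21/22.

0.955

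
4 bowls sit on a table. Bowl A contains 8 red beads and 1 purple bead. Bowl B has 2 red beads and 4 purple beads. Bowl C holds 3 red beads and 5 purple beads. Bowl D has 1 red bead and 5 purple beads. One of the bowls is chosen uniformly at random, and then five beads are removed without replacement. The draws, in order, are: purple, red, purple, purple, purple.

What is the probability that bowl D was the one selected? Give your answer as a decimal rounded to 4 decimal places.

0.5809

Compute the likelihood of the observed sequence for each case: P(data | bowl A) = (1/9)(8/8)(0/7) = 0; P(data | bowl B) = (4/6)(2/5)(3/4)(2/3)(1/2) = 0.066667; P(data | bowl C) = (5/8)(3/7)(4/6)(3/5)(2/4) = 0.053571; P(data | bowl D) = (5/6)(1/5)(4/4)(3/3)(2/2) = 0.16667.
The prior-weighted likelihoods are 1/4 · 0 = 0, 1/4 · 0.066667 = 0.016667, 1/4 · 0.053571 = 0.013393, 1/4 · 0.16667 = 0.041667; these sum to 0.071726.
Therefore the posterior P(bowl D | data) = (0.041667) / (0.071726) = 0.58091.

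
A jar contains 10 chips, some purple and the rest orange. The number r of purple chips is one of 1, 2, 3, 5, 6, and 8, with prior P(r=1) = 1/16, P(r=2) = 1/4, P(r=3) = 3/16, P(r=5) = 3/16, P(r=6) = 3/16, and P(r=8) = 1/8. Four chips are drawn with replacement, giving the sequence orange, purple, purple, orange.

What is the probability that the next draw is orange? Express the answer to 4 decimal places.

0.5425

The likelihood of the observed sequence under each hypothesis: P(data | r = 1) = (9/10)(1/10)(1/10)(9/10) = 0.0081; P(data | r = 2) = (8/10)(2/10)(2/10)(8/10) = 0.0256; P(data | r = 3) = (7/10)(3/10)(3/10)(7/10) = 0.0441; P(data | r = 5) = (5/10)(5/10)(5/10)(5/10) = 0.0625; P(data | r = 6) = (4/10)(6/10)(6/10)(4/10) = 0.0576; P(data | r = 8) = (2/10)(8/10)(8/10)(2/10) = 0.0256.
Multiplying each by its prior: 1/16 · 0.0081 = 0.00050625, 1/4 · 0.0256 = 0.0064, 3/16 · 0.0441 = 0.0082688, 3/16 · 0.0625 = 0.011719, 3/16 · 0.0576 = 0.0108, 1/8 · 0.0256 = 0.0032; summing to 0.040894.
Dividing through by the total gives posterior P(r = 1 | data) = 0.01238, P(r = 2 | data) = 0.1565, P(r = 3 | data) = 0.2022, P(r = 5 | data) = 0.28657, P(r = 6 | data) = 0.2641, P(r = 8 | data) = 0.078252.
Averaging over the posterior, P(orange next | data) = (9/10)(0.01238) + (4/5)(0.1565) + (7/10)(0.2022) + (1/2)(0.28657) + (2/5)(0.2641) + (1/5)(0.078252) = 0.54246.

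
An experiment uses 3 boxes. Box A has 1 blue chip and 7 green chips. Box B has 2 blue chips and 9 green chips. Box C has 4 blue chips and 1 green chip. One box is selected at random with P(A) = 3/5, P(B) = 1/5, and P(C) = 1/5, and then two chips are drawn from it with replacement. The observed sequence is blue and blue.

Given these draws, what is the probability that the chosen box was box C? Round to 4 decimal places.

Under each hypothesis, the probability of the observed sequence is: P(data | box A) = (1/8)(1/8) = 0.015625; P(data | box B) = (2/11)(2/11) = 0.033058; P(data | box C) = (4/5)(4/5) = 0.64.
Multiplying each by its prior: 3/5 · 0.015625 = 0.009375, 1/5 · 0.033058 = 0.0066116, 1/5 · 0.64 = 0.128; with total 0.14399.
So P(box C | data) = (0.128) / (0.14399) = 0.88897.

0.8890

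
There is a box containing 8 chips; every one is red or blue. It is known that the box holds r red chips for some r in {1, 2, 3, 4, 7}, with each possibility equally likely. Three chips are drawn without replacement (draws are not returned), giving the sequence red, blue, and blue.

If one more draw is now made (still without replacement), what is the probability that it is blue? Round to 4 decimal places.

Under each hypothesis, the probability of the observed sequence is: P(data | r = 1) = (1/8)(7/7)(6/6) = 1/8; P(data | r = 2) = (2/8)(6/7)(5/6) = 5/28; P(data | r = 3) = (3/8)(5/7)(4/6) = 5/28; P(data | r = 4) = (4/8)(4/7)(3/6) = 1/7; P(data | r = 7) = (7/8)(1/7)(0/6) = 0.
Weighting by the prior gives 1/5 · 1/8 = 1/40, 1/5 · 5/28 = 1/28, 1/5 · 5/28 = 1/28, 1/5 · 1/7 = 1/35, 1/5 · 0 = 0; summing to 1/8.
Dividing through by the total gives posterior P(r = 1 | data) = 1/5, P(r = 2 | data) = 2/7, P(r = 3 | data) = 2/7, P(r = 4 | data) = 8/35, P(r = 7 | data) = 0.
So P(blue next | data) = Σ P(blue next | H) P(H | data) = (1)(1/5) + (4/5)(2/7) + (3/5)(2/7) + (2/5)(8/35) = 121/175.

0.6914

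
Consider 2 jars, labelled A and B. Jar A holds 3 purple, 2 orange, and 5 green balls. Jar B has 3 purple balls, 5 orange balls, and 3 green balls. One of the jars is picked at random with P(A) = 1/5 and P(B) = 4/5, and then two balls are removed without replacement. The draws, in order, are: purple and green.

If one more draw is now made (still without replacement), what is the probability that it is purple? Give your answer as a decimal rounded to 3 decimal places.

0.232

Under each hypothesis, the probability of the observed sequence is: P(data | jar A) = (3/10)(5/9) = 0.16667; P(data | jar B) = (3/11)(3/10) = 0.081818.
Multiplying each by its prior: 1/5 · 0.16667 = 0.033333, 4/5 · 0.081818 = 0.065455; with total 0.098788.
Dividing through by the total gives posterior P(jar A | data) = 0.33742, P(jar B | data) = 0.66258.
The predictive probability is P(purple next | data) = (1/4)(0.33742) + (2/9)(0.66258) = 0.2316.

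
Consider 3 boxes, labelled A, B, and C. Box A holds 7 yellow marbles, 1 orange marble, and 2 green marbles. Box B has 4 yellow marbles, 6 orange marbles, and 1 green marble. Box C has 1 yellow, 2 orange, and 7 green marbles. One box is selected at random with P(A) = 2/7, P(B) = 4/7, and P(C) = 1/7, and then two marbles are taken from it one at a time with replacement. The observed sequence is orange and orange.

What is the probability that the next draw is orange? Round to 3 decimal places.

The likelihood of the observed sequence under each hypothesis: P(data | box A) = (1/10)(1/10) = 0.01; P(data | box B) = (6/11)(6/11) = 0.29752; P(data | box C) = (2/10)(2/10) = 0.04.
Multiplying each by its prior: 2/7 · 0.01 = 0.0028571, 4/7 · 0.29752 = 0.17001, 1/7 · 0.04 = 0.0057143; these sum to 0.17858.
Dividing through by the total gives posterior P(box A | data) = 0.015999, P(box B | data) = 0.952, P(box C | data) = 0.031998.
Averaging over the posterior, P(orange next | data) = (1/10)(0.015999) + (6/11)(0.952) + (1/5)(0.031998) = 0.52727.

0.527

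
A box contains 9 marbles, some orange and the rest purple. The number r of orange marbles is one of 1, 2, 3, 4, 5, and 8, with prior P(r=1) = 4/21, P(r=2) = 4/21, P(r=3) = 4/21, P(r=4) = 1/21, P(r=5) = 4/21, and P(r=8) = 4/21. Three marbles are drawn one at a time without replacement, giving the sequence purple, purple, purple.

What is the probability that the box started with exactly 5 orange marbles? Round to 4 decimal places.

For each hypothesis, P(data | H) works out to: P(data | r = 1) = (8/9)(7/8)(6/7) = 2/3; P(data | r = 2) = (7/9)(6/8)(5/7) = 5/12; P(data | r = 3) = (6/9)(5/8)(4/7) = 5/21; P(data | r = 4) = (5/9)(4/8)(3/7) = 5/42; P(data | r = 5) = (4/9)(3/8)(2/7) = 1/21; P(data | r = 8) = (1/9)(0/8) = 0.
Weighting by the prior gives 4/21 · 2/3 = 8/63, 4/21 · 5/12 = 5/63, 4/21 · 5/21 = 20/441, 1/21 · 5/42 = 5/882, 4/21 · 1/21 = 4/441, 4/21 · 0 = 0; summing to 235/882.
So P(r = 5 | data) = (4/441) / (235/882) = 8/235.

0.0340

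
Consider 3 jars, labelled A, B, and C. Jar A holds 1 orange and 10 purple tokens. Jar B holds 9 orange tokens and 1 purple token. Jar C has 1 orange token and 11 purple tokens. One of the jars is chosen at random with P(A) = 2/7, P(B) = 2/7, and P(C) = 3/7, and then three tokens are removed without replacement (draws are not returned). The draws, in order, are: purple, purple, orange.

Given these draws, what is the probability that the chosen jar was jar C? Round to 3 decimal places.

0.579

The likelihood of the observed sequence under each hypothesis: P(data | jar A) = (10/11)(9/10)(1/9) = 1/11; P(data | jar B) = (1/10)(0/9) = 0; P(data | jar C) = (11/12)(10/11)(1/10) = 1/12.
Multiplying each by its prior: 2/7 · 1/11 = 2/77, 2/7 · 0 = 0, 3/7 · 1/12 = 1/28; summing to 19/308.
Hence P(jar C | data) = (1/28) / (19/308) = 11/19.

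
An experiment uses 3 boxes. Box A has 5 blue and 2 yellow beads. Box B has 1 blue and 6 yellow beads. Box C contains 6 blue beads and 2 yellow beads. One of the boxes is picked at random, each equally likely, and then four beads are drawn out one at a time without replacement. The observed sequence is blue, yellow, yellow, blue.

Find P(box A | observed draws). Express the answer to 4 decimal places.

0.5714

Under each hypothesis, the probability of the observed sequence is: P(data | box A) = (5/7)(2/6)(1/5)(4/4) = 1/21; P(data | box B) = (1/7)(6/6)(5/5)(0/4) = 0; P(data | box C) = (6/8)(2/7)(1/6)(5/5) = 1/28.
Weighting by the prior gives 1/3 · 1/21 = 1/63, 1/3 · 0 = 0, 1/3 · 1/28 = 1/84; with total 1/36.
Therefore the posterior P(box A | data) = (1/63) / (1/36) = 4/7.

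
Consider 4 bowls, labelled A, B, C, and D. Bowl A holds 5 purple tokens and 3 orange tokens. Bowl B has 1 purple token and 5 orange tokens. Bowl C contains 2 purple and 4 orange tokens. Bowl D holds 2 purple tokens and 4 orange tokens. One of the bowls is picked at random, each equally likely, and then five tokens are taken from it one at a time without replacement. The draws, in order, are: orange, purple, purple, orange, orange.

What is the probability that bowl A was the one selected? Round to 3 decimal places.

0.118

The likelihood of the observed sequence under each hypothesis: P(data | bowl A) = (3/8)(5/7)(4/6)(2/5)(1/4) = 0.017857; P(data | bowl B) = (5/6)(1/5)(0/4) = 0; P(data | bowl C) = (4/6)(2/5)(1/4)(3/3)(2/2) = 0.066667; P(data | bowl D) = (4/6)(2/5)(1/4)(3/3)(2/2) = 0.066667.
The prior-weighted likelihoods are 1/4 · 0.017857 = 0.0044643, 1/4 · 0 = 0, 1/4 · 0.066667 = 0.016667, 1/4 · 0.066667 = 0.016667; summing to 0.037798.
Hence P(bowl A | data) = (0.0044643) / (0.037798) = 0.11811.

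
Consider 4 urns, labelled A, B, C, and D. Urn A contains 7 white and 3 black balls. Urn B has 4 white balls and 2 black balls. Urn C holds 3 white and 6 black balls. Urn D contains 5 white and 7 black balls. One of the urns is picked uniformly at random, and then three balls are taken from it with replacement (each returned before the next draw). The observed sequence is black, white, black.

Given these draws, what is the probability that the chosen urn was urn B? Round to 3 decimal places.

The likelihood of the observed sequence under each hypothesis: P(data | urn A) = (3/10)(7/10)(3/10) = 0.063; P(data | urn B) = (2/6)(4/6)(2/6) = 0.074074; P(data | urn C) = (6/9)(3/9)(6/9) = 0.14815; P(data | urn D) = (7/12)(5/12)(7/12) = 0.14178.
Weighting by the prior gives 1/4 · 0.063 = 0.01575, 1/4 · 0.074074 = 0.018519, 1/4 · 0.14815 = 0.037037, 1/4 · 0.14178 = 0.035446; summing to 0.10675.
By Bayes' rule, P(urn B | data) = (0.018519) / (0.10675) = 0.17347.

0.173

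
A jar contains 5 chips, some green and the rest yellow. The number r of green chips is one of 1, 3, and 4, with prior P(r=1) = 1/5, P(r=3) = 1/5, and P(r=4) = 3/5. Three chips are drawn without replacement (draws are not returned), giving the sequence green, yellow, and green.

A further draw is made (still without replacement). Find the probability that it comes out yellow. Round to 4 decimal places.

For each hypothesis, P(data | H) works out to: P(data | r = 1) = (1/5)(4/4)(0/3) = 0; P(data | r = 3) = (3/5)(2/4)(2/3) = 1/5; P(data | r = 4) = (4/5)(1/4)(3/3) = 1/5.
The prior-weighted likelihoods are 1/5 · 0 = 0, 1/5 · 1/5 = 1/25, 3/5 · 1/5 = 3/25; summing to 4/25.
Dividing through by the total gives posterior P(r = 1 | data) = 0, P(r = 3 | data) = 1/4, P(r = 4 | data) = 3/4.
So P(yellow next | data) = Σ P(yellow next | H) P(H | data) = (1/2)(1/4) + (0)(3/4) = 1/8.

0.1250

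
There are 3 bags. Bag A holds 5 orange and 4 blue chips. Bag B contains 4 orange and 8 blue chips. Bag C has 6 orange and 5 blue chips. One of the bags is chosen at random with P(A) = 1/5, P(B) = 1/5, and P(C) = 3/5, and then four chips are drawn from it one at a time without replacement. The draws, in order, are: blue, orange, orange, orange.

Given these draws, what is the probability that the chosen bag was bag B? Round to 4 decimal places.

0.0501

Compute the likelihood of the observed sequence for each case: P(data | bag A) = (4/9)(5/8)(4/7)(3/6) = 0.079365; P(data | bag B) = (8/12)(4/11)(3/10)(2/9) = 0.016162; P(data | bag C) = (5/11)(6/10)(5/9)(4/8) = 0.075758.
Weighting by the prior gives 1/5 · 0.079365 = 0.015873, 1/5 · 0.016162 = 0.0032323, 3/5 · 0.075758 = 0.045455; with total 0.06456.
So P(bag B | data) = (0.0032323) / (0.06456) = 0.050067.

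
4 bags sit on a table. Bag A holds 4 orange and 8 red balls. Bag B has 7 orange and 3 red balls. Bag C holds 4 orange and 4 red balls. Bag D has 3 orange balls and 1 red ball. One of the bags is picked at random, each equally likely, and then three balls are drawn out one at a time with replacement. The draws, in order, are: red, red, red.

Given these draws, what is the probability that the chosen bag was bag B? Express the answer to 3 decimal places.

Compute the likelihood of the observed sequence for each case: P(data | bag A) = (8/12)(8/12)(8/12) = 0.2963; P(data | bag B) = (3/10)(3/10)(3/10) = 0.027; P(data | bag C) = (4/8)(4/8)(4/8) = 0.125; P(data | bag D) = (1/4)(1/4)(1/4) = 0.015625.
The prior-weighted likelihoods are 1/4 · 0.2963 = 0.074074, 1/4 · 0.027 = 0.00675, 1/4 · 0.125 = 0.03125, 1/4 · 0.015625 = 0.0039062; these sum to 0.11598.
So P(bag B | data) = (0.00675) / (0.11598) = 0.0582.

0.058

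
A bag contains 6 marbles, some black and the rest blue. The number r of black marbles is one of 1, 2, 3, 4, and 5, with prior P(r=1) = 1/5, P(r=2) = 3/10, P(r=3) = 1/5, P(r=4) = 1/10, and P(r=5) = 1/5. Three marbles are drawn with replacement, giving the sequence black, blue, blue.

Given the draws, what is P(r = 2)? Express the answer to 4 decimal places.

0.4248

Compute the likelihood of the observed sequence for each case: P(data | r = 1) = (1/6)(5/6)(5/6) = 0.11574; P(data | r = 2) = (2/6)(4/6)(4/6) = 0.14815; P(data | r = 3) = (3/6)(3/6)(3/6) = 0.125; P(data | r = 4) = (4/6)(2/6)(2/6) = 0.074074; P(data | r = 5) = (5/6)(1/6)(1/6) = 0.023148.
Multiplying each by its prior: 1/5 · 0.11574 = 0.023148, 3/10 · 0.14815 = 0.044444, 1/5 · 0.125 = 0.025, 1/10 · 0.074074 = 0.0074074, 1/5 · 0.023148 = 0.0046296; summing to 0.10463.
Therefore the posterior P(r = 2 | data) = (0.044444) / (0.10463) = 0.42478.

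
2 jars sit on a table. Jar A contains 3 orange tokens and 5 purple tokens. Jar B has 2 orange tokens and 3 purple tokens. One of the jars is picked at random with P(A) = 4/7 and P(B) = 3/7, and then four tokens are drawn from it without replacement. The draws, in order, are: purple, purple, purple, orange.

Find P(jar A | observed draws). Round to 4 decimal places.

The likelihood of the observed sequence under each hypothesis: P(data | jar A) = (5/8)(4/7)(3/6)(3/5) = 3/28; P(data | jar B) = (3/5)(2/4)(1/3)(2/2) = 1/10.
The prior-weighted likelihoods are 4/7 · 3/28 = 3/49, 3/7 · 1/10 = 3/70; summing to 51/490.
Hence P(jar A | data) = (3/49) / (51/490) = 10/17.

0.5882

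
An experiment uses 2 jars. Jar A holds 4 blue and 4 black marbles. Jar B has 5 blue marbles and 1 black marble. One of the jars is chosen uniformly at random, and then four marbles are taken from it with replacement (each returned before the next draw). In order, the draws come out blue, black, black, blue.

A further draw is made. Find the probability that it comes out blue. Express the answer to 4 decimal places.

Under each hypothesis, the probability of the observed sequence is: P(data | jar A) = (4/8)(4/8)(4/8)(4/8) = 0.0625; P(data | jar B) = (5/6)(1/6)(1/6)(5/6) = 0.01929.
Multiplying each by its prior: 1/2 · 0.0625 = 0.03125, 1/2 · 0.01929 = 0.0096451; summing to 0.040895.
The posterior is then P(jar A | data) = 0.76415, P(jar B | data) = 0.23585.
The predictive probability is P(blue next | data) = (1/2)(0.76415) + (5/6)(0.23585) = 0.57862.

0.5786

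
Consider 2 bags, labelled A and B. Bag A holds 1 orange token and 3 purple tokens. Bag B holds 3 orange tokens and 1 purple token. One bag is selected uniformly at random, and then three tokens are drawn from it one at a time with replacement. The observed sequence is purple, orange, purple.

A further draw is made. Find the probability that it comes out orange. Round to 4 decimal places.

0.3750

For each hypothesis, P(data | H) works out to: P(data | bag A) = (3/4)(1/4)(3/4) = 9/64; P(data | bag B) = (1/4)(3/4)(1/4) = 3/64.
The prior-weighted likelihoods are 1/2 · 9/64 = 9/128, 1/2 · 3/64 = 3/128; summing to 3/32.
Normalising, the posterior is P(bag A | data) = 3/4, P(bag B | data) = 1/4.
So P(orange next | data) = Σ P(orange next | H) P(H | data) = (1/4)(3/4) + (3/4)(1/4) = 3/8.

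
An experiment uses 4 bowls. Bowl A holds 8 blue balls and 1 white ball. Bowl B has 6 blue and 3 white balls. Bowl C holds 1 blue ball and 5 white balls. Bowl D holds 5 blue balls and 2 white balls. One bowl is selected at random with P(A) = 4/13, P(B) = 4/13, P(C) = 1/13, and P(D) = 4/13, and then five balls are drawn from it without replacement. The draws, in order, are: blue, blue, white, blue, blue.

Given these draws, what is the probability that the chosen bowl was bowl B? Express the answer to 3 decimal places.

For each hypothesis, P(data | H) works out to: P(data | bowl A) = (8/9)(7/8)(1/7)(6/6)(5/5) = 1/9; P(data | bowl B) = (6/9)(5/8)(3/7)(4/6)(3/5) = 1/14; P(data | bowl C) = (1/6)(0/5) = 0; P(data | bowl D) = (5/7)(4/6)(2/5)(3/4)(2/3) = 2/21.
Multiplying each by its prior: 4/13 · 1/9 = 4/117, 4/13 · 1/14 = 2/91, 1/13 · 0 = 0, 4/13 · 2/21 = 8/273; with total 10/117.
Hence P(bowl B | data) = (2/91) / (10/117) = 9/35.

0.257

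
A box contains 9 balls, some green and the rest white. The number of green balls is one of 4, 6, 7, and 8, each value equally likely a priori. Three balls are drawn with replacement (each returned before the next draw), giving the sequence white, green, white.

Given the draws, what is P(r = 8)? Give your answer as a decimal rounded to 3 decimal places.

0.042

Compute the likelihood of the observed sequence for each case: P(data | r = 4) = (5/9)(4/9)(5/9) = 0.13717; P(data | r = 6) = (3/9)(6/9)(3/9) = 0.074074; P(data | r = 7) = (2/9)(7/9)(2/9) = 0.038409; P(data | r = 8) = (1/9)(8/9)(1/9) = 0.010974.
Multiplying each by its prior: 1/4 · 0.13717 = 0.034294, 1/4 · 0.074074 = 0.018519, 1/4 · 0.038409 = 0.0096022, 1/4 · 0.010974 = 0.0027435; these sum to 0.065158.
By Bayes' rule, P(r = 8 | data) = (0.0027435) / (0.065158) = 0.042105.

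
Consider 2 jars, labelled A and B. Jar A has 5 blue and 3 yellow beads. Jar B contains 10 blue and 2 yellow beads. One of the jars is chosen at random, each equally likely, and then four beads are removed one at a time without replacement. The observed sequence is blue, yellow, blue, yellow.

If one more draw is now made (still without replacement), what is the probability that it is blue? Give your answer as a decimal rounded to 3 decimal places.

0.794

The likelihood of the observed sequence under each hypothesis: P(data | jar A) = (5/8)(3/7)(4/6)(2/5) = 1/14; P(data | jar B) = (10/12)(2/11)(9/10)(1/9) = 1/66.
The prior-weighted likelihoods are 1/2 · 1/14 = 1/28, 1/2 · 1/66 = 1/132; summing to 10/231.
Dividing through by the total gives posterior P(jar A | data) = 33/40, P(jar B | data) = 7/40.
So P(blue next | data) = Σ P(blue next | H) P(H | data) = (3/4)(33/40) + (1)(7/40) = 127/160.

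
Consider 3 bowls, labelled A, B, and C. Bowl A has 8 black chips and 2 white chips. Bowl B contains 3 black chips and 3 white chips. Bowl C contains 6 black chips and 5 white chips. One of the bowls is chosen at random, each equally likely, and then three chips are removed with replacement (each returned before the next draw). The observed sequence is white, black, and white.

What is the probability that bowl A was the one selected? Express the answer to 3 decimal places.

0.119

Under each hypothesis, the probability of the observed sequence is: P(data | bowl A) = (2/10)(8/10)(2/10) = 0.032; P(data | bowl B) = (3/6)(3/6)(3/6) = 0.125; P(data | bowl C) = (5/11)(6/11)(5/11) = 0.1127.
The prior-weighted likelihoods are 1/3 · 0.032 = 0.010667, 1/3 · 0.125 = 0.041667, 1/3 · 0.1127 = 0.037566; with total 0.089899.
So P(bowl A | data) = (0.010667) / (0.089899) = 0.11865.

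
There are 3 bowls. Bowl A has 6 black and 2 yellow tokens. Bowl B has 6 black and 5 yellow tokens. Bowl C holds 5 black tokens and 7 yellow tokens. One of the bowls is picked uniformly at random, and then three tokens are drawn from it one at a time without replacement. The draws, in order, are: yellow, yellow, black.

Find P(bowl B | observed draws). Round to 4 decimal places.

The likelihood of the observed sequence under each hypothesis: P(data | bowl A) = (2/8)(1/7)(6/6) = 1/28; P(data | bowl B) = (5/11)(4/10)(6/9) = 4/33; P(data | bowl C) = (7/12)(6/11)(5/10) = 7/44.
Weighting by the prior gives 1/3 · 1/28 = 1/84, 1/3 · 4/33 = 4/99, 1/3 · 7/44 = 7/132; with total 73/693.
So P(bowl B | data) = (4/99) / (73/693) = 28/73.

0.3836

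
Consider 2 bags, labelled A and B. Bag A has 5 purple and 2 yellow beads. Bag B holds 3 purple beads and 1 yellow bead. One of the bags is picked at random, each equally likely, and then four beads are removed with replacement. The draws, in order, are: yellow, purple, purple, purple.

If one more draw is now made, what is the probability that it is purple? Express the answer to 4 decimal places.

0.7323

Compute the likelihood of the observed sequence for each case: P(data | bag A) = (2/7)(5/7)(5/7)(5/7) = 0.10412; P(data | bag B) = (1/4)(3/4)(3/4)(3/4) = 0.10547.
Multiplying each by its prior: 1/2 · 0.10412 = 0.052062, 1/2 · 0.10547 = 0.052734; summing to 0.1048.
The posterior is then P(bag A | data) = 0.49679, P(bag B | data) = 0.50321.
The predictive probability is P(purple next | data) = (5/7)(0.49679) + (3/4)(0.50321) = 0.73226.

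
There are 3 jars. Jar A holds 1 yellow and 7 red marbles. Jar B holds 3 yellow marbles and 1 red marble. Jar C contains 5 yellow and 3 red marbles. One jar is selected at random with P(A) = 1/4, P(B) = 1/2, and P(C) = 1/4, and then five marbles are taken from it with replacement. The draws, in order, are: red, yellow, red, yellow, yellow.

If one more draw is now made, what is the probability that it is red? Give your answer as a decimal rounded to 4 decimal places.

0.3090

The likelihood of the observed sequence under each hypothesis: P(data | jar A) = (7/8)(1/8)(7/8)(1/8)(1/8) = 0.0014954; P(data | jar B) = (1/4)(3/4)(1/4)(3/4)(3/4) = 0.026367; P(data | jar C) = (3/8)(5/8)(3/8)(5/8)(5/8) = 0.034332.
The prior-weighted likelihoods are 1/4 · 0.0014954 = 0.00037384, 1/2 · 0.026367 = 0.013184, 1/4 · 0.034332 = 0.0085831; summing to 0.022141.
Normalising, the posterior is P(jar A | data) = 0.016885, P(jar B | data) = 0.59545, P(jar C | data) = 0.38766.
Averaging over the posterior, P(red next | data) = (7/8)(0.016885) + (1/4)(0.59545) + (3/8)(0.38766) = 0.30901.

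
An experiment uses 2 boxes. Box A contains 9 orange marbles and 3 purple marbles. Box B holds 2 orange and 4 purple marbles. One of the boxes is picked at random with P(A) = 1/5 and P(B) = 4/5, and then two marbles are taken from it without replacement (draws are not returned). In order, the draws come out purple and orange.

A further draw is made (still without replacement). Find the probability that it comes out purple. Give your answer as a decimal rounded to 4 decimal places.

0.6615

The likelihood of the observed sequence under each hypothesis: P(data | box A) = (3/12)(9/11) = 0.20455; P(data | box B) = (4/6)(2/5) = 0.26667.
Weighting by the prior gives 1/5 · 0.20455 = 0.040909, 4/5 · 0.26667 = 0.21333; summing to 0.25424.
The posterior is then P(box A | data) = 0.16091, P(box B | data) = 0.83909.
Averaging over the posterior, P(purple next | data) = (1/5)(0.16091) + (3/4)(0.83909) = 0.6615.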